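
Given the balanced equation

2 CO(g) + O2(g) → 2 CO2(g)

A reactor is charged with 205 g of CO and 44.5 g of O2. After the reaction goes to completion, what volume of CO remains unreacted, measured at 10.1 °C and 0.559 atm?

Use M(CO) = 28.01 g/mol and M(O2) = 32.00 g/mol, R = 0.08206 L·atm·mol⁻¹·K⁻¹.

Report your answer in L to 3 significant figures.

n(CO) = 205 / 28.01 = 7.319 mol
n(O2) = 44.5 / 32.00 = 1.391 mol
For 7.319 mol CO, stoichiometry requires (1/2) × 7.319 = 3.659 mol O2; 1.391 mol is available, so O2 is limiting.
n(CO) consumed = (2/1) × 1.391 = 2.782 mol; remaining = 7.319 − 2.782 = 4.537 mol
V(CO) = nRT/P = 4.537 × 0.08206 × 283.25 / 0.559 = 188.7 L

189 L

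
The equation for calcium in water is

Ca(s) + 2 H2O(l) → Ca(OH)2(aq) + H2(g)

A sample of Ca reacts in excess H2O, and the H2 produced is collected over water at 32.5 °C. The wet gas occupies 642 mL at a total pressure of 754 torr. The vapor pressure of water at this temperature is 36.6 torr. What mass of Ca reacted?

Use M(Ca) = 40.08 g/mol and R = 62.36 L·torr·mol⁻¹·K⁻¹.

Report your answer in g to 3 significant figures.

P(H2) = 754 − 36.6 = 717.4 torr
n(H2) = PV/RT = (717.4 × 0.6420) / (62.36 × 305.65) = 0.02416 mol
n(Ca) = (1/1) × 0.02416 = 0.02416 mol
m(Ca) = 0.02416 × 40.08 = 0.9683 g

0.968 g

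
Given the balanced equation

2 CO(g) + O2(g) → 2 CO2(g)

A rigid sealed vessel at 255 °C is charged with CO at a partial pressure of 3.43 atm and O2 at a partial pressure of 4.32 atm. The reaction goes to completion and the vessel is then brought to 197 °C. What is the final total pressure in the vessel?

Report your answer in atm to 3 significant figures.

5.37 atm

At constant V, partial pressures at 255 °C are proportional to moles, so apply stoichiometry directly to pressures.
P(O2) required for 3.43 atm of CO = (1/2) × 3.43 = 1.715 atm; available 4.32 atm, so CO is limiting.
P(O2) remaining = 4.32 − (1/2) × 3.43 = 2.605 atm
P(gaseous products) = (2)/2 × 3.43 = 3.430 atm
P_total at 255 °C = 2.605 + 3.430 = 6.035 atm
Scaling to 197 °C: P = 6.035 × 470.15/528.15 = 5.372 atm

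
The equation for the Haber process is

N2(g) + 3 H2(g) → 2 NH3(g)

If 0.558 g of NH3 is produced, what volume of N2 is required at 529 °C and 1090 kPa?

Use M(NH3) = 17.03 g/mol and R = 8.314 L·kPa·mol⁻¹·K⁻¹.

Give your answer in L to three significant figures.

n(NH3) = 0.5580 / 17.03 = 0.03277 mol
n(N2) = (1/2) × 0.03277 = 0.01639 mol
V = nRT/P = 0.01639 × 8.314 × 802.15 / 1090 = 0.1003 L

0.100 L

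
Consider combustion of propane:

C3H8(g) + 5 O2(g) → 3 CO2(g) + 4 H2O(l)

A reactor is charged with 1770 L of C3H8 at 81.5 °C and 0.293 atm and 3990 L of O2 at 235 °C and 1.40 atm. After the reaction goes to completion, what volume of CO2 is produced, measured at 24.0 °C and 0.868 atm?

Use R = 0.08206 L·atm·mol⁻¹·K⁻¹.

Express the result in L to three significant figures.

1500 L

n(C3H8) = PV/RT = (0.293 × 1770) / (0.08206 × 354.65) = 17.82 mol
n(O2) = PV/RT = (1.40 × 3990) / (0.08206 × 508.15) = 134.0 mol
For 17.82 mol C3H8, stoichiometry requires (5/1) × 17.82 = 89.10 mol O2; 134.0 mol is available, so C3H8 is limiting.
n(CO2) = (3/1) × 17.82 = 53.46 mol
V(CO2) = nRT/P = 53.46 × 0.08206 × 297.15 / 0.868 = 1502 L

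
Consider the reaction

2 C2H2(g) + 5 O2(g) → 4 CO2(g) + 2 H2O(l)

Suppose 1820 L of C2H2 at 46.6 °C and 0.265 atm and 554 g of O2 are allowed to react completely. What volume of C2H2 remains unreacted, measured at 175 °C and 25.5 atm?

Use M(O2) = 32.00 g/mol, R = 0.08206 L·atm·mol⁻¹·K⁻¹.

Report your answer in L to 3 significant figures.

16.5 L

n(C2H2) = PV/RT = (0.265 × 1820) / (0.08206 × 319.75) = 18.38 mol
n(O2) = 554 / 32.00 = 17.31 mol
For 18.38 mol C2H2, stoichiometry requires (5/2) × 18.38 = 45.95 mol O2; 17.31 mol is available, so O2 is limiting.
n(C2H2) consumed = (2/5) × 17.31 = 6.924 mol; remaining = 18.38 − 6.924 = 11.46 mol
V(C2H2) = nRT/P = 11.46 × 0.08206 × 448.15 / 25.5 = 16.53 L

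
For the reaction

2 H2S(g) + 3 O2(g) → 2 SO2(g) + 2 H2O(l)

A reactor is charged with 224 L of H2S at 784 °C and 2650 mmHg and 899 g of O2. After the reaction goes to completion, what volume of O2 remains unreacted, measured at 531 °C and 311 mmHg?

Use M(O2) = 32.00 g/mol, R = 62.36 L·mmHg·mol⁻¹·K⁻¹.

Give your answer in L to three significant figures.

2350 L

n(H2S) = PV/RT = (2650 × 224) / (62.36 × 1057.15) = 9.004 mol
n(O2) = 899 / 32.00 = 28.09 mol
For 9.004 mol H2S, stoichiometry requires (3/2) × 9.004 = 13.51 mol O2; 28.09 mol is available, so H2S is limiting.
n(O2) consumed = (3/2) × 9.004 = 13.51 mol; remaining = 28.09 − 13.51 = 14.58 mol
V(O2) = nRT/P = 14.58 × 62.36 × 804.15 / 311 = 2351 L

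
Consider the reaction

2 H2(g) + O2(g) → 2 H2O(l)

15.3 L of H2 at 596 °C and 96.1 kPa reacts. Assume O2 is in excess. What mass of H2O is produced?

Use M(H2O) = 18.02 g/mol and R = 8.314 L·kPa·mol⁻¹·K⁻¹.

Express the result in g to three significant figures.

3.67 g

n(H2) = PV/RT = (96.1 × 15.3) / (8.314 × 869.15) = 0.2035 mol
n(H2O) = (2/2) × 0.2035 = 0.2035 mol
m(H2O) = 0.2035 × 18.02 = 3.667 g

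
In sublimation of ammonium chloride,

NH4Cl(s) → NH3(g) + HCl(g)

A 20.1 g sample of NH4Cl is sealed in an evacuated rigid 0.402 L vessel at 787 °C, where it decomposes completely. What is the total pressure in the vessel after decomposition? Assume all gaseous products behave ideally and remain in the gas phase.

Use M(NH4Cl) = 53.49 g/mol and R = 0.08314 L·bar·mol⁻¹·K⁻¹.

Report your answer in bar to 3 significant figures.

n(NH4Cl) = 20.1 / 53.49 = 0.3758 mol
n(gas produced) = (2/1) × 0.3758 = 0.7516 mol
P = nRT/V = 0.7516 × 0.08314 × 1060.15 / 0.402 = 164.8 bar

165 bar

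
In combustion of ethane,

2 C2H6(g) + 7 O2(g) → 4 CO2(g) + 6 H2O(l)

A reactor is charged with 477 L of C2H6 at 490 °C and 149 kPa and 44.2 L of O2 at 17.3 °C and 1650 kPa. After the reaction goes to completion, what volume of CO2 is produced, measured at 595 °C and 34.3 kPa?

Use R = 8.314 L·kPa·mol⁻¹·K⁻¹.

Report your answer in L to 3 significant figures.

n(C2H6) = PV/RT = (149 × 477) / (8.314 × 763.15) = 11.20 mol
n(O2) = PV/RT = (1650 × 44.2) / (8.314 × 290.45) = 30.20 mol
For 11.20 mol C2H6, stoichiometry requires (7/2) × 11.20 = 39.20 mol O2; 30.20 mol is available, so O2 is limiting.
n(CO2) = (4/7) × 30.20 = 17.26 mol
V(CO2) = nRT/P = 17.26 × 8.314 × 868.15 / 34.3 = 3632 L

3630 L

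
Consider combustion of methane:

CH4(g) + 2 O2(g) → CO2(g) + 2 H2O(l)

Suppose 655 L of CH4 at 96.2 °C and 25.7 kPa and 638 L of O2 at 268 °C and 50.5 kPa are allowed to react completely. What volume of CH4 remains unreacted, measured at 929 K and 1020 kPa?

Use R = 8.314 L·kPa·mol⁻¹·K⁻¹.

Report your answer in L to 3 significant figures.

14.4 L

n(CH4) = PV/RT = (25.7 × 655) / (8.314 × 369.35) = 5.482 mol
n(O2) = PV/RT = (50.5 × 638) / (8.314 × 541.15) = 7.161 mol
For 5.482 mol CH4, stoichiometry requires (2/1) × 5.482 = 10.96 mol O2; 7.161 mol is available, so O2 is limiting.
n(CH4) consumed = (1/2) × 7.161 = 3.580 mol; remaining = 5.482 − 3.580 = 1.902 mol
V(CH4) = nRT/P = 1.902 × 8.314 × 929 / 1020 = 14.40 L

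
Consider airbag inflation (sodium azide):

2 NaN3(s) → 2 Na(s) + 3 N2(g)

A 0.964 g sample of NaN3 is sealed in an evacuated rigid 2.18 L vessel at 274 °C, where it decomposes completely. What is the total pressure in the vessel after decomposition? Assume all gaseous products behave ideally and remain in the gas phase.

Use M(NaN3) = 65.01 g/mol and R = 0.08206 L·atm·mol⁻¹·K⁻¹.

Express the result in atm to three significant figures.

n(NaN3) = 0.964 / 65.01 = 0.01483 mol
n(gas produced) = (3/2) × 0.01483 = 0.02225 mol
P = nRT/V = 0.02225 × 0.08206 × 547.15 / 2.18 = 0.4583 atm

0.458 atm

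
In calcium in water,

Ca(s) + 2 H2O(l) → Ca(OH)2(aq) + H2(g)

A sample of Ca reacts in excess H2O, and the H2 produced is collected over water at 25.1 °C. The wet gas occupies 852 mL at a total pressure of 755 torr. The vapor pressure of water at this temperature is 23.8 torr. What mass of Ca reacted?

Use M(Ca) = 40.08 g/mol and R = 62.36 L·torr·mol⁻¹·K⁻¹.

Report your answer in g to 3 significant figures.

P(H2) = 755 − 23.8 = 731.2 torr
n(H2) = PV/RT = (731.2 × 0.8520) / (62.36 × 298.25) = 0.03350 mol
n(Ca) = (1/1) × 0.03350 = 0.03350 mol
m(Ca) = 0.03350 × 40.08 = 1.343 g

1.34 g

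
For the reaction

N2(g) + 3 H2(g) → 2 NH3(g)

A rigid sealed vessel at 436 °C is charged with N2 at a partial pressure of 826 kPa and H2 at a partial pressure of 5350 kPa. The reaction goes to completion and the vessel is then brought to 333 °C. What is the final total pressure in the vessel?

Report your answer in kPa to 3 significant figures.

At constant V, partial pressures at 436 °C are proportional to moles, so apply stoichiometry directly to pressures.
P(H2) required for 826 kPa of N2 = (3/1) × 826 = 2478 kPa; available 5350 kPa, so N2 is limiting.
P(H2) remaining = 5350 − (3/1) × 826 = 2872 kPa
P(gaseous products) = (2)/1 × 826 = 1652 kPa
P_total at 436 °C = 2872 + 1652 = 4524 kPa
Scaling to 333 °C: P = 4524 × 606.15/709.15 = 3867 kPa

3870 kPa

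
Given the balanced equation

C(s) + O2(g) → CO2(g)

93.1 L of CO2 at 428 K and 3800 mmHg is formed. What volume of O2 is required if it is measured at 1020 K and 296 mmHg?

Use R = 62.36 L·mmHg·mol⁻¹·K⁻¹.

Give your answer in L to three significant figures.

n(CO2) = PV/RT = (3800 × 93.1) / (62.36 × 428) = 13.26 mol
n(O2) = (1/1) × 13.26 = 13.26 mol
V = nRT/P = 13.26 × 62.36 × 1020 / 296 = 2849 L

2850 L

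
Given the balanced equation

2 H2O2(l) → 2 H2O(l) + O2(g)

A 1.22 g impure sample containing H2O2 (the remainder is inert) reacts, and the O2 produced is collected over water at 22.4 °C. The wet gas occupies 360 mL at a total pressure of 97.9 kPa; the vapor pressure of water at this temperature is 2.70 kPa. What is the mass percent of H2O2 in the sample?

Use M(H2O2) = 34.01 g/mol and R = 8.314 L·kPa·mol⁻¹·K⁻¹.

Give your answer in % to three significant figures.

P(O2) = 97.9 − 2.70 = 95.20 kPa
n(O2) = PV/RT = (95.20 × 0.3600) / (8.314 × 295.55) = 0.01395 mol
n(H2O2) = (2/1) × 0.01395 = 0.02790 mol
m(H2O2) = 0.02790 × 34.01 = 0.9489 g
%H2O2 = 0.9489 / 1.22 × 100 = 77.78%

77.8 %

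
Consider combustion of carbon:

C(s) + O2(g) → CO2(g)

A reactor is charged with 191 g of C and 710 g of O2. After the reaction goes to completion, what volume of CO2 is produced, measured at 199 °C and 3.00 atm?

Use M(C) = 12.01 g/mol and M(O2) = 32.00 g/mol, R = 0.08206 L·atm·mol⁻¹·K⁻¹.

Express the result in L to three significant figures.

205 L

n(C) = 191 / 12.01 = 15.90 mol
n(O2) = 710 / 32.00 = 22.19 mol
For 15.90 mol C, stoichiometry requires (1/1) × 15.90 = 15.90 mol O2; 22.19 mol is available, so C is limiting.
n(CO2) = (1/1) × 15.90 = 15.90 mol
V(CO2) = nRT/P = 15.90 × 0.08206 × 472.15 / 3.00 = 205.3 L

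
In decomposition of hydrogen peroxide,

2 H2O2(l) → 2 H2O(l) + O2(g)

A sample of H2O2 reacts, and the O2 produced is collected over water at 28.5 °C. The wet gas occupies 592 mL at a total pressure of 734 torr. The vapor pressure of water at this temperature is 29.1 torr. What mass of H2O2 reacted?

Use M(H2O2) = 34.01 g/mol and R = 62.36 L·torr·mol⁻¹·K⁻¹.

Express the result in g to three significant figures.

1.51 g

P(O2) = 734 − 29.1 = 704.9 torr
n(O2) = PV/RT = (704.9 × 0.5920) / (62.36 × 301.65) = 0.02218 mol
n(H2O2) = (2/1) × 0.02218 = 0.04436 mol
m(H2O2) = 0.04436 × 34.01 = 1.509 g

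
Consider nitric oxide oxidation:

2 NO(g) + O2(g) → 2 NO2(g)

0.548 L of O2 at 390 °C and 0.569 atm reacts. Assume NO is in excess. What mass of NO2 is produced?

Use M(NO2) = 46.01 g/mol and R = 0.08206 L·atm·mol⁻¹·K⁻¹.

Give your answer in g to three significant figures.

n(O2) = PV/RT = (0.569 × 0.548) / (0.08206 × 663.15) = 0.005730 mol
n(NO2) = (2/1) × 0.005730 = 0.01146 mol
m(NO2) = 0.01146 × 46.01 = 0.5273 g

0.527 g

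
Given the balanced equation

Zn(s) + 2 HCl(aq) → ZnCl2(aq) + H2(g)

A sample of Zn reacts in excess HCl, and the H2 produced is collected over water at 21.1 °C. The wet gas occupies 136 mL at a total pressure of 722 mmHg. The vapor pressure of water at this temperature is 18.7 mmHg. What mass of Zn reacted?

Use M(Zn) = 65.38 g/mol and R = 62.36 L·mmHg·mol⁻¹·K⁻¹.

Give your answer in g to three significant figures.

0.341 g

P(H2) = 722 − 18.7 = 703.3 mmHg
n(H2) = PV/RT = (703.3 × 0.1360) / (62.36 × 294.25) = 0.005213 mol
n(Zn) = (1/1) × 0.005213 = 0.005213 mol
m(Zn) = 0.005213 × 65.38 = 0.3408 g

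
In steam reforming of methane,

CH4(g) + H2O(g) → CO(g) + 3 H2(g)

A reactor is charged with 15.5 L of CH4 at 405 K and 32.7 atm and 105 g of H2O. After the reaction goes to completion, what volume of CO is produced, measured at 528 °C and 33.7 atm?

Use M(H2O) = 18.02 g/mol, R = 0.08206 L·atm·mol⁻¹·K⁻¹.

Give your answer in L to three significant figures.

11.4 L

n(CH4) = PV/RT = (32.7 × 15.5) / (0.08206 × 405) = 15.25 mol
n(H2O) = 105 / 18.02 = 5.827 mol
For 15.25 mol CH4, stoichiometry requires (1/1) × 15.25 = 15.25 mol H2O; 5.827 mol is available, so H2O is limiting.
n(CO) = (1/1) × 5.827 = 5.827 mol
V(CO) = nRT/P = 5.827 × 0.08206 × 801.15 / 33.7 = 11.37 L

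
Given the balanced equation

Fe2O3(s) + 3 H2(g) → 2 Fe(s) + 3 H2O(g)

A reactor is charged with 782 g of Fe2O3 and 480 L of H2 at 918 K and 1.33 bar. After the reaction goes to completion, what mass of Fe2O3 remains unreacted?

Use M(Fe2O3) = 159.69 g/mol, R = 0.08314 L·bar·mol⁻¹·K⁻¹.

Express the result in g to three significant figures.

n(Fe2O3) = 782 / 159.69 = 4.897 mol
n(H2) = PV/RT = (1.33 × 480) / (0.08314 × 918) = 8.365 mol
For 4.897 mol Fe2O3, stoichiometry requires (3/1) × 4.897 = 14.69 mol H2; 8.365 mol is available, so H2 is limiting.
n(Fe2O3) consumed = (1/3) × 8.365 = 2.788 mol; remaining = 4.897 − 2.788 = 2.109 mol
m(Fe2O3) = 2.109 × 159.69 = 336.8 g

337 g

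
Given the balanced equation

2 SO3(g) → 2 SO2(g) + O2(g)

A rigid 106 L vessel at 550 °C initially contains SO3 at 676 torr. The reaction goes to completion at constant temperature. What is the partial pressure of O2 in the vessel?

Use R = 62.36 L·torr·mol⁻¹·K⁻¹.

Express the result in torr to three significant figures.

n(SO3)₀ = PV/RT = (676 × 106) / (62.36 × 823.15) = 1.396 mol
n(O2) = (1/2) × 1.396 = 0.6980 mol
P(O2) = nRT/V = 0.6980 × 62.36 × 823.15 / 106 = 338.0 torr

338 torr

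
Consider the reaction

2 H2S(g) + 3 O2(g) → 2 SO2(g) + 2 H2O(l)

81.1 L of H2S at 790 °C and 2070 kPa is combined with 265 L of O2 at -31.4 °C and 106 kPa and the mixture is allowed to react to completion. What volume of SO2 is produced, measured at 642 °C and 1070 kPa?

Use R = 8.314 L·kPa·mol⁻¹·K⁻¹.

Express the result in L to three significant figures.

66.3 L

n(H2S) = PV/RT = (2070 × 81.1) / (8.314 × 1063.15) = 18.99 mol
n(O2) = PV/RT = (106 × 265) / (8.314 × 241.75) = 13.98 mol
For 18.99 mol H2S, stoichiometry requires (3/2) × 18.99 = 28.48 mol O2; 13.98 mol is available, so O2 is limiting.
n(SO2) = (2/3) × 13.98 = 9.320 mol
V(SO2) = nRT/P = 9.320 × 8.314 × 915.15 / 1070 = 66.27 L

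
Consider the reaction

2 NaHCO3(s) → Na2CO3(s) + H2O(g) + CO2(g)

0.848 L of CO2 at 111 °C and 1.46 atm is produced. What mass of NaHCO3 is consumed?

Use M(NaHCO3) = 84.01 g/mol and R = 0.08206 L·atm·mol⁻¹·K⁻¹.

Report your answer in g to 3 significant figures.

n(CO2) = PV/RT = (1.46 × 0.848) / (0.08206 × 384.15) = 0.03928 mol
n(NaHCO3) = (2/1) × 0.03928 = 0.07856 mol
m(NaHCO3) = 0.07856 × 84.01 = 6.600 g

6.60 g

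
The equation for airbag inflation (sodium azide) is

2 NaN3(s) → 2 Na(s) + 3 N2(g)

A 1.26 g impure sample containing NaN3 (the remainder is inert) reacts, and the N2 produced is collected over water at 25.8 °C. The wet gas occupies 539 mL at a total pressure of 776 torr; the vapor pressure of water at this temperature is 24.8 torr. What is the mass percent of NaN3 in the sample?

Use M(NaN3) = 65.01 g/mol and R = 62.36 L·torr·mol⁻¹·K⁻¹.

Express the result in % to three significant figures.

P(N2) = 776 − 24.8 = 751.2 torr
n(N2) = PV/RT = (751.2 × 0.5390) / (62.36 × 298.95) = 0.02172 mol
n(NaN3) = (2/3) × 0.02172 = 0.01448 mol
m(NaN3) = 0.01448 × 65.01 = 0.9413 g
%NaN3 = 0.9413 / 1.26 × 100 = 74.71%

74.7 %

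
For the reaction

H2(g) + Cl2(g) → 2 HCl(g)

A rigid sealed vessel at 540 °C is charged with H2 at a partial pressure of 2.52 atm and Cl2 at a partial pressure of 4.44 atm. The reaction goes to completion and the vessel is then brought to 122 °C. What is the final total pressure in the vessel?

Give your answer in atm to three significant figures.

At constant V, partial pressures at 540 °C are proportional to moles, so apply stoichiometry directly to pressures.
P(Cl2) required for 2.52 atm of H2 = (1/1) × 2.52 = 2.520 atm; available 4.44 atm, so H2 is limiting.
P(Cl2) remaining = 4.44 − (1/1) × 2.52 = 1.920 atm
P(gaseous products) = (2)/1 × 2.52 = 5.040 atm
P_total at 540 °C = 1.920 + 5.040 = 6.960 atm
Scaling to 122 °C: P = 6.960 × 395.15/813.15 = 3.382 atm

3.38 atm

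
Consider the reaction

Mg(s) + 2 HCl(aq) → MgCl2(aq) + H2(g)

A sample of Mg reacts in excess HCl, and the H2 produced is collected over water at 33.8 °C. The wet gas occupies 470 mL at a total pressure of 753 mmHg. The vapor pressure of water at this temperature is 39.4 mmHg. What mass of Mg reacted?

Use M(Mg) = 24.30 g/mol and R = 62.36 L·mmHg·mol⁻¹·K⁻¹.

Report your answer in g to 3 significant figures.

0.426 g

P(H2) = 753 − 39.4 = 713.6 mmHg
n(H2) = PV/RT = (713.6 × 0.4700) / (62.36 × 306.95) = 0.01752 mol
n(Mg) = (1/1) × 0.01752 = 0.01752 mol
m(Mg) = 0.01752 × 24.30 = 0.4257 g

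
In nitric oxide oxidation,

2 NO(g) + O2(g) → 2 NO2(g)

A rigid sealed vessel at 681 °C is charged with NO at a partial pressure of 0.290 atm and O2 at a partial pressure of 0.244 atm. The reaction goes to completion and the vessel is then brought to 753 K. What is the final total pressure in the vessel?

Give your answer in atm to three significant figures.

At constant V, partial pressures at 681 °C are proportional to moles, so apply stoichiometry directly to pressures.
P(O2) required for 0.290 atm of NO = (1/2) × 0.290 = 0.1450 atm; available 0.244 atm, so NO is limiting.
P(O2) remaining = 0.244 − (1/2) × 0.290 = 0.09900 atm
P(gaseous products) = (2)/2 × 0.290 = 0.2900 atm
P_total at 681 °C = 0.09900 + 0.2900 = 0.3890 atm
Scaling to 753 K: P = 0.3890 × 753/954.15 = 0.3070 atm

0.307 atm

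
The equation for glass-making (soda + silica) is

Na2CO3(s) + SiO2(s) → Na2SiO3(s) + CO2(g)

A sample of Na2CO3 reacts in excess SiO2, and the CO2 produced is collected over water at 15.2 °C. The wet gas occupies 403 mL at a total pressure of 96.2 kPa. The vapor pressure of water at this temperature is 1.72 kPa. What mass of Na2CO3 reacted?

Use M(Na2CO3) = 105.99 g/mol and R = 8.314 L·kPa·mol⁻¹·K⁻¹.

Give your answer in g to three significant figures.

P(CO2) = 96.2 − 1.72 = 94.48 kPa
n(CO2) = PV/RT = (94.48 × 0.4030) / (8.314 × 288.35) = 0.01588 mol
n(Na2CO3) = (1/1) × 0.01588 = 0.01588 mol
m(Na2CO3) = 0.01588 × 105.99 = 1.683 g

1.68 g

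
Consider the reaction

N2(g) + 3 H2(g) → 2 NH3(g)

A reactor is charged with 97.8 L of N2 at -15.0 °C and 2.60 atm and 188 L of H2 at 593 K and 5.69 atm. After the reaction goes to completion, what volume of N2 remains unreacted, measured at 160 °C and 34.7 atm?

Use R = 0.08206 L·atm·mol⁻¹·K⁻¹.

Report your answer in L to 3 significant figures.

n(N2) = PV/RT = (2.60 × 97.8) / (0.08206 × 258.15) = 12.00 mol
n(H2) = PV/RT = (5.69 × 188) / (0.08206 × 593) = 21.98 mol
For 12.00 mol N2, stoichiometry requires (3/1) × 12.00 = 36.00 mol H2; 21.98 mol is available, so H2 is limiting.
n(N2) consumed = (1/3) × 21.98 = 7.327 mol; remaining = 12.00 − 7.327 = 4.673 mol
V(N2) = nRT/P = 4.673 × 0.08206 × 433.15 / 34.7 = 4.787 L

4.79 L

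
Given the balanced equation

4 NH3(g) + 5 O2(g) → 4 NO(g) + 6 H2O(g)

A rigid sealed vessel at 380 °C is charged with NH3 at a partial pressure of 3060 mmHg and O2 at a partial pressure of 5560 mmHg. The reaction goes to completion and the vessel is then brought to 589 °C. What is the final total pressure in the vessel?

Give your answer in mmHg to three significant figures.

Because the vessel is rigid and T is held at 380 °C, work the stoichiometry in partial pressures (P_i = n_iRT/V).
P(O2) required for 3060 mmHg of NH3 = (5/4) × 3060 = 3825 mmHg; available 5560 mmHg, so NH3 is limiting.
P(O2) remaining = 5560 − (5/4) × 3060 = 1735 mmHg
P(gaseous products) = (4+6)/4 × 3060 = 7650 mmHg
P_total at 380 °C = 1735 + 7650 = 9385 mmHg
Scaling to 589 °C: P = 9385 × 862.15/653.15 = 12390 mmHg

12400 mmHg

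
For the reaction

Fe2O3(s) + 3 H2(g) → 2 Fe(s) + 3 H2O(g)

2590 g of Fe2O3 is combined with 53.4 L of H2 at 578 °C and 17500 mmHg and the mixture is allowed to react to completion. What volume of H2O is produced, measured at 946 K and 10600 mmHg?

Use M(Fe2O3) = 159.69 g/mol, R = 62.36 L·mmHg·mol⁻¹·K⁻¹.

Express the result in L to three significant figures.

n(Fe2O3) = 2590 / 159.69 = 16.22 mol
n(H2) = PV/RT = (17500 × 53.4) / (62.36 × 851.15) = 17.61 mol
For 16.22 mol Fe2O3, stoichiometry requires (3/1) × 16.22 = 48.66 mol H2; 17.61 mol is available, so H2 is limiting.
n(H2O) = (3/3) × 17.61 = 17.61 mol
V(H2O) = nRT/P = 17.61 × 62.36 × 946 / 10600 = 98.01 L

98.0 L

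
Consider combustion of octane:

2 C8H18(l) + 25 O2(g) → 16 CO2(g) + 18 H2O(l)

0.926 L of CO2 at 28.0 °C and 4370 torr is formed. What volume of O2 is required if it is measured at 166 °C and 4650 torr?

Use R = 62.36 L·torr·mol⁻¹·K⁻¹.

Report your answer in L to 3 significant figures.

1.98 L

n(CO2) = PV/RT = (4370 × 0.926) / (62.36 × 301.15) = 0.2155 mol
n(O2) = (25/16) × 0.2155 = 0.3367 mol
V = nRT/P = 0.3367 × 62.36 × 439.15 / 4650 = 1.983 L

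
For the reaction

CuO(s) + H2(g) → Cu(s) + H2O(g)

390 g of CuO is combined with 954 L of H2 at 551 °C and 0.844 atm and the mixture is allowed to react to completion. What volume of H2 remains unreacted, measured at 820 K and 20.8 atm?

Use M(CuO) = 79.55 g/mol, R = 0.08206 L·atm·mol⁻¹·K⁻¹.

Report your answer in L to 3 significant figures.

22.7 L

n(CuO) = 390 / 79.55 = 4.903 mol
n(H2) = PV/RT = (0.844 × 954) / (0.08206 × 824.15) = 11.91 mol
For 4.903 mol CuO, stoichiometry requires (1/1) × 4.903 = 4.903 mol H2; 11.91 mol is available, so CuO is limiting.
n(H2) consumed = (1/1) × 4.903 = 4.903 mol; remaining = 11.91 − 4.903 = 7.007 mol
V(H2) = nRT/P = 7.007 × 0.08206 × 820 / 20.8 = 22.67 L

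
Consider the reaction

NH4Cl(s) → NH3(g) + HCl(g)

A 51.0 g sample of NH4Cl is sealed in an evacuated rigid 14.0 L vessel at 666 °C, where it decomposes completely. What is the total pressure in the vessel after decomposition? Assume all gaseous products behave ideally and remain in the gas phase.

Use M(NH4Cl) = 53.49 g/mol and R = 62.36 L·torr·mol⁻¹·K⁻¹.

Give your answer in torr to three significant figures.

n(NH4Cl) = 51.0 / 53.49 = 0.9534 mol
n(gas produced) = (2/1) × 0.9534 = 1.907 mol
P = nRT/V = 1.907 × 62.36 × 939.15 / 14.0 = 7977 torr

7980 torr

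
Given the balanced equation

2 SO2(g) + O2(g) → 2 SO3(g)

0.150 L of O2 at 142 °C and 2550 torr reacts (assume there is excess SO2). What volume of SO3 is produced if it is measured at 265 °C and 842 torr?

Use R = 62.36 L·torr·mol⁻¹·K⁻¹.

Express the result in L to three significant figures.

n(O2) = PV/RT = (2550 × 0.150) / (62.36 × 415.15) = 0.01477 mol
n(SO3) = (2/1) × 0.01477 = 0.02954 mol
V = nRT/P = 0.02954 × 62.36 × 538.15 / 842 = 1.177 L

1.18 L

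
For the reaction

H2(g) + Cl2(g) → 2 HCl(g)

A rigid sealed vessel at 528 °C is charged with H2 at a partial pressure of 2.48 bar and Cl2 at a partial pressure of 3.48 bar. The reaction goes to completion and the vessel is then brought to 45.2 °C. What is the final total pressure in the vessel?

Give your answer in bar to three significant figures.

Because the vessel is rigid and T is held at 528 °C, work the stoichiometry in partial pressures (P_i = n_iRT/V).
P(Cl2) required for 2.48 bar of H2 = (1/1) × 2.48 = 2.480 bar; available 3.48 bar, so H2 is limiting.
P(Cl2) remaining = 3.48 − (1/1) × 2.48 = 1.000 bar
P(gaseous products) = (2)/1 × 2.48 = 4.960 bar
P_total at 528 °C = 1.000 + 4.960 = 5.960 bar
Scaling to 45.2 °C: P = 5.960 × 318.35/801.15 = 2.368 bar

2.37 bar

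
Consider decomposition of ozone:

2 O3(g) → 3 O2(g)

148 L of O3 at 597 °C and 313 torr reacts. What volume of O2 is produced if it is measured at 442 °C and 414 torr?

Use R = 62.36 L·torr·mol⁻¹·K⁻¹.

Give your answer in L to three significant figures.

n(O3) = PV/RT = (313 × 148) / (62.36 × 870.15) = 0.8537 mol
n(O2) = (3/2) × 0.8537 = 1.281 mol
V = nRT/P = 1.281 × 62.36 × 715.15 / 414 = 138.0 L

138 L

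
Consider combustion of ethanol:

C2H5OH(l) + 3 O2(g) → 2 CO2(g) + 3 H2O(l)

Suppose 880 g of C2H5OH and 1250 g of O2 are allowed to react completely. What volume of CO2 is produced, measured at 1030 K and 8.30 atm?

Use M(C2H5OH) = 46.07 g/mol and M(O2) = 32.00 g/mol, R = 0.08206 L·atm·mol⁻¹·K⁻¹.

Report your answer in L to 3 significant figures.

n(C2H5OH) = 880 / 46.07 = 19.10 mol
n(O2) = 1250 / 32.00 = 39.06 mol
For 19.10 mol C2H5OH, stoichiometry requires (3/1) × 19.10 = 57.30 mol O2; 39.06 mol is available, so O2 is limiting.
n(CO2) = (2/3) × 39.06 = 26.04 mol
V(CO2) = nRT/P = 26.04 × 0.08206 × 1030 / 8.30 = 265.2 L

265 L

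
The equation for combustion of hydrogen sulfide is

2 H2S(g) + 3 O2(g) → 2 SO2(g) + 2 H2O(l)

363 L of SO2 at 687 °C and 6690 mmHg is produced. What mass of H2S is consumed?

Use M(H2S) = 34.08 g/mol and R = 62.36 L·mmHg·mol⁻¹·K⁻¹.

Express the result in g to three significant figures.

n(SO2) = PV/RT = (6690 × 363) / (62.36 × 960.15) = 40.56 mol
n(H2S) = (2/2) × 40.56 = 40.56 mol
m(H2S) = 40.56 × 34.08 = 1382 g

1380 g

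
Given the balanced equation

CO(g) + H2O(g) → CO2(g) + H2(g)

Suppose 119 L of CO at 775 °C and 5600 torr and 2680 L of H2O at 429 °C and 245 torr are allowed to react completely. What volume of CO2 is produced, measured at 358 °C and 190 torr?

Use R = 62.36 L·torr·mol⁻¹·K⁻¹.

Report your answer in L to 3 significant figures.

2110 L

n(CO) = PV/RT = (5600 × 119) / (62.36 × 1048.15) = 10.20 mol
n(H2O) = PV/RT = (245 × 2680) / (62.36 × 702.15) = 15.00 mol
For 10.20 mol CO, stoichiometry requires (1/1) × 10.20 = 10.20 mol H2O; 15.00 mol is available, so CO is limiting.
n(CO2) = (1/1) × 10.20 = 10.20 mol
V(CO2) = nRT/P = 10.20 × 62.36 × 631.15 / 190 = 2113 L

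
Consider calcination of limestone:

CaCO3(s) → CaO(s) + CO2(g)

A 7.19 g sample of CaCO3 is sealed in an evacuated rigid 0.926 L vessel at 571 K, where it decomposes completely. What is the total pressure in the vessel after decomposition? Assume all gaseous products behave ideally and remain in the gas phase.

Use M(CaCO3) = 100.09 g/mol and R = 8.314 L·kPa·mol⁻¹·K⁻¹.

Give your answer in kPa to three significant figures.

368 kPa

n(CaCO3) = 7.19 / 100.09 = 0.07184 mol
n(gas produced) = (1/1) × 0.07184 = 0.07184 mol
P = nRT/V = 0.07184 × 8.314 × 571 / 0.926 = 368.3 kPa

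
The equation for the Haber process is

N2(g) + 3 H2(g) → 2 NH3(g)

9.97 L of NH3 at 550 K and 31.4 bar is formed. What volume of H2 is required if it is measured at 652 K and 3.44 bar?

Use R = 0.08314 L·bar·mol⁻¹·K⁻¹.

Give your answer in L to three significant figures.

162 L

n(NH3) = PV/RT = (31.4 × 9.97) / (0.08314 × 550) = 6.846 mol
n(H2) = (3/2) × 6.846 = 10.27 mol
V = nRT/P = 10.27 × 0.08314 × 652 / 3.44 = 161.8 L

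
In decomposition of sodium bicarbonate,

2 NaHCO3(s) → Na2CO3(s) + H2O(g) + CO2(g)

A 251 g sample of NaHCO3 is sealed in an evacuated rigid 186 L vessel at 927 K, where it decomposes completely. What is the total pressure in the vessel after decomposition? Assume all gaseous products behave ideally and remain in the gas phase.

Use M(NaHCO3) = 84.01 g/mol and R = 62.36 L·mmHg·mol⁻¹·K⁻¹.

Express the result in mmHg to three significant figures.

929 mmHg

n(NaHCO3) = 251 / 84.01 = 2.988 mol
n(gas produced) = (2/2) × 2.988 = 2.988 mol
P = nRT/V = 2.988 × 62.36 × 927 / 186 = 928.7 mmHg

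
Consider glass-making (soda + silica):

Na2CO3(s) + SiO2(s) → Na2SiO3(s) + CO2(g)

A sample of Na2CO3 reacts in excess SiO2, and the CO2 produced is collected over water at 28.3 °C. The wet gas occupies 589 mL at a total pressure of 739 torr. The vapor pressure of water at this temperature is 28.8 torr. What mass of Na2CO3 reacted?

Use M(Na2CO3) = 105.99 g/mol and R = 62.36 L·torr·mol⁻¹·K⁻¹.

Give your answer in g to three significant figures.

2.36 g

P(CO2) = 739 − 28.8 = 710.2 torr
n(CO2) = PV/RT = (710.2 × 0.5890) / (62.36 × 301.45) = 0.02225 mol
n(Na2CO3) = (1/1) × 0.02225 = 0.02225 mol
m(Na2CO3) = 0.02225 × 105.99 = 2.358 g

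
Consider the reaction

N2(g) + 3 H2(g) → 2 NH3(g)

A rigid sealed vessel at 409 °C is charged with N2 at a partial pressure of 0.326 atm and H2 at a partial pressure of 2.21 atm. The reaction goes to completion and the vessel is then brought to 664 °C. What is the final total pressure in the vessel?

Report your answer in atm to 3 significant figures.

Because the vessel is rigid and T is held at 409 °C, work the stoichiometry in partial pressures (P_i = n_iRT/V).
P(H2) required for 0.326 atm of N2 = (3/1) × 0.326 = 0.9780 atm; available 2.21 atm, so N2 is limiting.
P(H2) remaining = 2.21 − (3/1) × 0.326 = 1.232 atm
P(gaseous products) = (2)/1 × 0.326 = 0.6520 atm
P_total at 409 °C = 1.232 + 0.6520 = 1.884 atm
Scaling to 664 °C: P = 1.884 × 937.15/682.15 = 2.588 atm

2.59 atm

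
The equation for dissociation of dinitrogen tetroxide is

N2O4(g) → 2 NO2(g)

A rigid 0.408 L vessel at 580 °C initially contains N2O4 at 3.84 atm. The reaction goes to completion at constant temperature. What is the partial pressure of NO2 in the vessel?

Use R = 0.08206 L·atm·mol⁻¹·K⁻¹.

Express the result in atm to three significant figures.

7.68 atm

n(N2O4)₀ = PV/RT = (3.84 × 0.408) / (0.08206 × 853.15) = 0.02238 mol
n(NO2) = (2/1) × 0.02238 = 0.04476 mol
P(NO2) = nRT/V = 0.04476 × 0.08206 × 853.15 / 0.408 = 7.680 atm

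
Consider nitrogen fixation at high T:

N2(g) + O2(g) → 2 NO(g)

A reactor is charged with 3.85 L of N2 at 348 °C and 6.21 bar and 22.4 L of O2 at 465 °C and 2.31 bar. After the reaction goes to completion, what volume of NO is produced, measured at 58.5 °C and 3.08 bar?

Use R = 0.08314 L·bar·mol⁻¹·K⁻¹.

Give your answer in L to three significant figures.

n(N2) = PV/RT = (6.21 × 3.85) / (0.08314 × 621.15) = 0.4630 mol
n(O2) = PV/RT = (2.31 × 22.4) / (0.08314 × 738.15) = 0.8432 mol
For 0.4630 mol N2, stoichiometry requires (1/1) × 0.4630 = 0.4630 mol O2; 0.8432 mol is available, so N2 is limiting.
n(NO) = (2/1) × 0.4630 = 0.9260 mol
V(NO) = nRT/P = 0.9260 × 0.08314 × 331.65 / 3.08 = 8.290 L

8.29 L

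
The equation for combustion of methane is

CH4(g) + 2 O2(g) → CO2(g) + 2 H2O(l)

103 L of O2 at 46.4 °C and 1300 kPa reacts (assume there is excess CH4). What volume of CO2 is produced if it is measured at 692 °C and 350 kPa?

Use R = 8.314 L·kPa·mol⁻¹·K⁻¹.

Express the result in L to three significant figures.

578 L

n(O2) = PV/RT = (1300 × 103) / (8.314 × 319.55) = 50.40 mol
n(CO2) = (1/2) × 50.40 = 25.20 mol
V = nRT/P = 25.20 × 8.314 × 965.15 / 350 = 577.7 L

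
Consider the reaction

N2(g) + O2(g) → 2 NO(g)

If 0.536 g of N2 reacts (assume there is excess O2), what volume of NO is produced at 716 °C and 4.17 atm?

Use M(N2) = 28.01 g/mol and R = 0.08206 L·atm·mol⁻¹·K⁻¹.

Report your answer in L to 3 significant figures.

n(N2) = 0.5360 / 28.01 = 0.01914 mol
n(NO) = (2/1) × 0.01914 = 0.03828 mol
V = nRT/P = 0.03828 × 0.08206 × 989.15 / 4.17 = 0.7451 L

0.745 L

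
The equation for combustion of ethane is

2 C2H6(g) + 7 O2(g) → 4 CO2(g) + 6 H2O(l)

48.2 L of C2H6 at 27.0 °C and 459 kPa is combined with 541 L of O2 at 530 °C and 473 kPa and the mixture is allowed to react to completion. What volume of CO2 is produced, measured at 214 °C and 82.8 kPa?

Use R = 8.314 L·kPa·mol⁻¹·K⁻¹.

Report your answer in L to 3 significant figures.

867 L

n(C2H6) = PV/RT = (459 × 48.2) / (8.314 × 300.15) = 8.866 mol
n(O2) = PV/RT = (473 × 541) / (8.314 × 803.15) = 38.32 mol
For 8.866 mol C2H6, stoichiometry requires (7/2) × 8.866 = 31.03 mol O2; 38.32 mol is available, so C2H6 is limiting.
n(CO2) = (4/2) × 8.866 = 17.73 mol
V(CO2) = nRT/P = 17.73 × 8.314 × 487.15 / 82.8 = 867.3 L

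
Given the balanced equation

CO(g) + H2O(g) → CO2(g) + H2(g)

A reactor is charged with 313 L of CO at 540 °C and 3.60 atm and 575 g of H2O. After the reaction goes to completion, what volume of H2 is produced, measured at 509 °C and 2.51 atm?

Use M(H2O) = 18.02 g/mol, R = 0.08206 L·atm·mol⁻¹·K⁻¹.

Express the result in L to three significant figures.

432 L

n(CO) = PV/RT = (3.60 × 313) / (0.08206 × 813.15) = 16.89 mol
n(H2O) = 575 / 18.02 = 31.91 mol
For 16.89 mol CO, stoichiometry requires (1/1) × 16.89 = 16.89 mol H2O; 31.91 mol is available, so CO is limiting.
n(H2) = (1/1) × 16.89 = 16.89 mol
V(H2) = nRT/P = 16.89 × 0.08206 × 782.15 / 2.51 = 431.9 L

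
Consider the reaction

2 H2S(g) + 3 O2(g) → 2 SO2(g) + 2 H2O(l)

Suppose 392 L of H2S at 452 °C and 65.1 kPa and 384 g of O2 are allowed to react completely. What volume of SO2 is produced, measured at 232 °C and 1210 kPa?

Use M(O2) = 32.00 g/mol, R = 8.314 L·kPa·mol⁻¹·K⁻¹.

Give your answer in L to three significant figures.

n(H2S) = PV/RT = (65.1 × 392) / (8.314 × 725.15) = 4.233 mol
n(O2) = 384 / 32.00 = 12.00 mol
For 4.233 mol H2S, stoichiometry requires (3/2) × 4.233 = 6.349 mol O2; 12.00 mol is available, so H2S is limiting.
n(SO2) = (2/2) × 4.233 = 4.233 mol
V(SO2) = nRT/P = 4.233 × 8.314 × 505.15 / 1210 = 14.69 L

14.7 L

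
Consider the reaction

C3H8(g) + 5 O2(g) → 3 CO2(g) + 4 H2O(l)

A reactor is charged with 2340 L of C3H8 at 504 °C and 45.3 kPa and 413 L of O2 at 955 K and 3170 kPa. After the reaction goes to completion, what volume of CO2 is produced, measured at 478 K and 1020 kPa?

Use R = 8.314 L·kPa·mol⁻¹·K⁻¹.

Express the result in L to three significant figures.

192 L

n(C3H8) = PV/RT = (45.3 × 2340) / (8.314 × 777.15) = 16.41 mol
n(O2) = PV/RT = (3170 × 413) / (8.314 × 955) = 164.9 mol
For 16.41 mol C3H8, stoichiometry requires (5/1) × 16.41 = 82.05 mol O2; 164.9 mol is available, so C3H8 is limiting.
n(CO2) = (3/1) × 16.41 = 49.23 mol
V(CO2) = nRT/P = 49.23 × 8.314 × 478 / 1020 = 191.8 L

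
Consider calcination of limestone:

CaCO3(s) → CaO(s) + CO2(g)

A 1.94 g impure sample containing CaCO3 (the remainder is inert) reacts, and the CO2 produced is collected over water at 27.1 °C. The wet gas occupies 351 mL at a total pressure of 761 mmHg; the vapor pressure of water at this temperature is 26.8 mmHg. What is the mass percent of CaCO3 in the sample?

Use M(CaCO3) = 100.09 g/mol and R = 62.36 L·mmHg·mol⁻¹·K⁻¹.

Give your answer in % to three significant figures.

71.0 %

P(CO2) = 761 − 26.8 = 734.2 mmHg
n(CO2) = PV/RT = (734.2 × 0.3510) / (62.36 × 300.25) = 0.01376 mol
n(CaCO3) = (1/1) × 0.01376 = 0.01376 mol
m(CaCO3) = 0.01376 × 100.09 = 1.377 g
%CaCO3 = 1.377 / 1.94 × 100 = 70.98%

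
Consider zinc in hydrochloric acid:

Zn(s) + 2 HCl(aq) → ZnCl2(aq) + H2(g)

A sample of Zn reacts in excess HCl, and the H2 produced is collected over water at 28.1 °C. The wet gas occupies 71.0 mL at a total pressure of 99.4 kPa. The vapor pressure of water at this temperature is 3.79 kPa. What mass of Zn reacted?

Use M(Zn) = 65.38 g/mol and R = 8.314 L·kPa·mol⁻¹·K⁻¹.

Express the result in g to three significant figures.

P(H2) = 99.4 − 3.79 = 95.61 kPa
n(H2) = PV/RT = (95.61 × 0.07100) / (8.314 × 301.25) = 0.002710 mol
n(Zn) = (1/1) × 0.002710 = 0.002710 mol
m(Zn) = 0.002710 × 65.38 = 0.1772 g

0.177 g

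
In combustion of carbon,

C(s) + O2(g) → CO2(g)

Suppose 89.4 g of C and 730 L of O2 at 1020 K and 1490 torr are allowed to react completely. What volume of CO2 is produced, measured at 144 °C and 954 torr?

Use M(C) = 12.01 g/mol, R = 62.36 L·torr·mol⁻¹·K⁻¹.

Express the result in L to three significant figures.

203 L

n(C) = 89.4 / 12.01 = 7.444 mol
n(O2) = PV/RT = (1490 × 730) / (62.36 × 1020) = 17.10 mol
For 7.444 mol C, stoichiometry requires (1/1) × 7.444 = 7.444 mol O2; 17.10 mol is available, so C is limiting.
n(CO2) = (1/1) × 7.444 = 7.444 mol
V(CO2) = nRT/P = 7.444 × 62.36 × 417.15 / 954 = 203.0 L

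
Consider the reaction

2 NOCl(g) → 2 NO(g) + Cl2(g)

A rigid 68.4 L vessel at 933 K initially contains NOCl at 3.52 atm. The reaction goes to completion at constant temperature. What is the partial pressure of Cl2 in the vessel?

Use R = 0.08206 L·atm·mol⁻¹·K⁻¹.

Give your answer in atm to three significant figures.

n(NOCl)₀ = PV/RT = (3.52 × 68.4) / (0.08206 × 933) = 3.145 mol
n(Cl2) = (1/2) × 3.145 = 1.573 mol
P(Cl2) = nRT/V = 1.573 × 0.08206 × 933 / 68.4 = 1.761 atm

1.76 atm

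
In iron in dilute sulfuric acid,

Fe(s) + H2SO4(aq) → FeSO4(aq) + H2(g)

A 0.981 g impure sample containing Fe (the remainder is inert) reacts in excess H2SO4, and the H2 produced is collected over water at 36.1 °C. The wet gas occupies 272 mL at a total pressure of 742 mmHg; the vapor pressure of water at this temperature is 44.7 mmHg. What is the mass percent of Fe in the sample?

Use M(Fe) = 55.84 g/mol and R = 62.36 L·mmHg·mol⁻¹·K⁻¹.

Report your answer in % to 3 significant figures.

P(H2) = 742 − 44.7 = 697.3 mmHg
n(H2) = PV/RT = (697.3 × 0.2720) / (62.36 × 309.25) = 0.009835 mol
n(Fe) = (1/1) × 0.009835 = 0.009835 mol
m(Fe) = 0.009835 × 55.84 = 0.5492 g
%Fe = 0.5492 / 0.981 × 100 = 55.98%

56.0 %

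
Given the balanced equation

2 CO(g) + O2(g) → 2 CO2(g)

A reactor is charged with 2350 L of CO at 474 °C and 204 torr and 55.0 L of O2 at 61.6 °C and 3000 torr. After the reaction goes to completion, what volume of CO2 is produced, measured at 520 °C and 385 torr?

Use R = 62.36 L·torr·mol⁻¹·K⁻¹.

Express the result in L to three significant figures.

n(CO) = PV/RT = (204 × 2350) / (62.36 × 747.15) = 10.29 mol
n(O2) = PV/RT = (3000 × 55.0) / (62.36 × 334.75) = 7.904 mol
For 10.29 mol CO, stoichiometry requires (1/2) × 10.29 = 5.145 mol O2; 7.904 mol is available, so CO is limiting.
n(CO2) = (2/2) × 10.29 = 10.29 mol
V(CO2) = nRT/P = 10.29 × 62.36 × 793.15 / 385 = 1322 L

1320 L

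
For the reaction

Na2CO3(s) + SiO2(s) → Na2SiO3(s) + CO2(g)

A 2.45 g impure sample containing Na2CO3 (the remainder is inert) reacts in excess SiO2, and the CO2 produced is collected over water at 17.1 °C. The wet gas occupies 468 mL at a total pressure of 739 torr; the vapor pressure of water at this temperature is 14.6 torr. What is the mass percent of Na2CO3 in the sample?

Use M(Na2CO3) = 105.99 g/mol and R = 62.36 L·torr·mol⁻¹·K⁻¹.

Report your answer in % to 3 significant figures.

P(CO2) = 739 − 14.6 = 724.4 torr
n(CO2) = PV/RT = (724.4 × 0.4680) / (62.36 × 290.25) = 0.01873 mol
n(Na2CO3) = (1/1) × 0.01873 = 0.01873 mol
m(Na2CO3) = 0.01873 × 105.99 = 1.985 g
%Na2CO3 = 1.985 / 2.45 × 100 = 81.02%

81.0 %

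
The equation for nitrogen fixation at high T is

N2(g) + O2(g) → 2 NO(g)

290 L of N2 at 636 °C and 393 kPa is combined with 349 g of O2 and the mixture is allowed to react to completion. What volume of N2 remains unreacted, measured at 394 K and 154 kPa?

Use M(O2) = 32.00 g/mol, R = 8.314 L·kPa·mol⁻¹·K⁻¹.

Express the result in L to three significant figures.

n(N2) = PV/RT = (393 × 290) / (8.314 × 909.15) = 15.08 mol
n(O2) = 349 / 32.00 = 10.91 mol
For 15.08 mol N2, stoichiometry requires (1/1) × 15.08 = 15.08 mol O2; 10.91 mol is available, so O2 is limiting.
n(N2) consumed = (1/1) × 10.91 = 10.91 mol; remaining = 15.08 − 10.91 = 4.170 mol
V(N2) = nRT/P = 4.170 × 8.314 × 394 / 154 = 88.70 L

88.7 L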